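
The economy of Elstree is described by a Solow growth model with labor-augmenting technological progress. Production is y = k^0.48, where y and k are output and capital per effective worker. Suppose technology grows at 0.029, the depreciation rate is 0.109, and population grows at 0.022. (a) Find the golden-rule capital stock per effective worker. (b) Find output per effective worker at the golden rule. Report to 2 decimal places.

(a) k_gold ≈ 8.27; (b) y_gold ≈ 2.76

The effective depreciation rate is n + g + δ = 0.022 + 0.029 + 0.109 = 0.16.
Golden rule sets MPK = n+g+δ: 0.48·k^(0.48−1) = 0.16, so k_gold = (0.48/0.16)^(1/0.52) ≈ 8.2707.
y_gold = 8.2707^0.48 ≈ 2.7569.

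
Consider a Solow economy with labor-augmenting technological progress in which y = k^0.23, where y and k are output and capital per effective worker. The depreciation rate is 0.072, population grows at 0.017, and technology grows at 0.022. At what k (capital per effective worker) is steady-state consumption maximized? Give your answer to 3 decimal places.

n + g + δ = 0.017 + 0.022 + 0.072 = 0.111.
Setting f'(k) = n+g+δ gives 0.23·k^(0.23−1) = 0.111, hence k_gold = (0.23/0.111)^(1/0.77) ≈ 2.5758.

k_gold ≈ 2.576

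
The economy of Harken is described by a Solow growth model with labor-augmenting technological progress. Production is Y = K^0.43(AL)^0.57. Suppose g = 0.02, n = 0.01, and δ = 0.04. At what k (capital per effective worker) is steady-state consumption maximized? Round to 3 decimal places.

The effective depreciation rate is n + g + δ = 0.01 + 0.02 + 0.04 = 0.07.
At the golden rule the marginal product of capital equals n+g+δ: 0.43·k^(0.43−1) = 0.07. Solving, k_gold = (0.43/0.07)^(1/0.57) ≈ 24.1605.

k_gold ≈ 24.161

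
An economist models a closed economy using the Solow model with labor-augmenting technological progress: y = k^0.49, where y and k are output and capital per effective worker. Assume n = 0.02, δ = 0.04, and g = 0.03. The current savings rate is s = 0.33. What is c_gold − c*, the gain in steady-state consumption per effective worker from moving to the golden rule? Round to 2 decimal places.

Break-even investment rate: n + g + δ = 0.02 + 0.03 + 0.04 = 0.09.
Current steady state (s = 0.33): k* = (0.33/0.09)^(1/0.51) ≈ 12.7766, y* = 12.7766^0.49 ≈ 3.4845, c* = (1−0.33)·3.4845 ≈ 2.3346.
Maximizing c = f(k) − (n+g+δ)·k gives f'(k) = n+g+δ, i.e. 0.49·k^(0.49−1) = 0.09, so k_gold = (0.49/0.09)^(1/0.51) ≈ 27.7362.
y_gold = 27.7362^0.49 ≈ 5.0944, c_gold = y_gold − 0.09·k_gold ≈ 2.5981.
Gain: Δc = 2.5981 − 2.3346 ≈ 0.2635.

Δc ≈ 0.26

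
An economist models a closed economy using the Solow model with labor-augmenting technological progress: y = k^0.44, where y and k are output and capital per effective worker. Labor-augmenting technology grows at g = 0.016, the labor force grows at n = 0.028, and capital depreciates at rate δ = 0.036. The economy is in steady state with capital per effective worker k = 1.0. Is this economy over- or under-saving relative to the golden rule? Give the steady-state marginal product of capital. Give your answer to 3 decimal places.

n + g + δ = 0.028 + 0.016 + 0.036 = 0.08.
MPK = 0.44·k^(0.44−1) = 0.44·1.0^(-0.56) ≈ 0.4400.
MPK > 0.08, so the economy is dynamically efficient (under-saving).

under-saving; MPK ≈ 0.440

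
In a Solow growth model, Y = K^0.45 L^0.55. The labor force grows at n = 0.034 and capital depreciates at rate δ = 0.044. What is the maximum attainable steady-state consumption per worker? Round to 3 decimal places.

c_gold ≈ 2.307

The effective depreciation rate is n + δ = 0.034 + 0.044 = 0.078.
Maximizing c = f(k) − (n+δ)·k gives f'(k) = n+δ, i.e. 0.45·k^(0.45−1) = 0.078, so k_gold = (0.45/0.078)^(1/0.55) ≈ 24.2020.
y_gold = 24.2020^0.45 ≈ 4.1950.
c_gold = y_gold − (n+δ)·k_gold = 4.1950 − 0.078·24.2020 ≈ 2.3073.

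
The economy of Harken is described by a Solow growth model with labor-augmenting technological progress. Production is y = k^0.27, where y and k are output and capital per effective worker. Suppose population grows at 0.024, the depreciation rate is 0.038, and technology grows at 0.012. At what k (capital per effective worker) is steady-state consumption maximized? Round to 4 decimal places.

k_gold ≈ 5.8890

Capital per effective worker breaks even when investment replaces (n + g + δ)·k; here n + g + δ = 0.074.
At the golden rule the marginal product of capital equals n+g+δ: 0.27·k^(0.27−1) = 0.074. Solving, k_gold = (0.27/0.074)^(1/0.73) ≈ 5.8890.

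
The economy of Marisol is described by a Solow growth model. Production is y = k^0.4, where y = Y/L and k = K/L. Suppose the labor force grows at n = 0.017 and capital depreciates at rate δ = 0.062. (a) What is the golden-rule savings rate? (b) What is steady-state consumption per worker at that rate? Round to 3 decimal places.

(a) s_gold = 0.400; (b) c_gold ≈ 1.769

Capital per worker breaks even when investment replaces (n + δ)·k; here n + δ = 0.079.
For Cobb-Douglas, s_gold equals capital's share: s_gold = 0.4.
At the golden rule the marginal product of capital equals n+δ: 0.4·k^(0.4−1) = 0.079. Solving, k_gold = (0.4/0.079)^(1/0.6) ≈ 14.9298.
y_gold = 14.9298^0.4 ≈ 2.9486; c_gold = (1−0.4)·y_gold ≈ 1.7692.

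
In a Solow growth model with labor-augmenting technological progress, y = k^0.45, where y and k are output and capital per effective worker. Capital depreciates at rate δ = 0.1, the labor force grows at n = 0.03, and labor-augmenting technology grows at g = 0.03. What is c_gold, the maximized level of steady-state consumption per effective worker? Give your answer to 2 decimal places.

c_gold ≈ 1.28

The effective depreciation rate is n + g + δ = 0.03 + 0.03 + 0.1 = 0.16.
Maximizing c = f(k) − (n+g+δ)·k gives f'(k) = n+g+δ, i.e. 0.45·k^(0.45−1) = 0.16, so k_gold = (0.45/0.16)^(1/0.55) ≈ 6.5544.
y_gold = 6.5544^0.45 ≈ 2.3304.
c_gold = y_gold − (n+g+δ)·k_gold = 2.3304 − 0.16·6.5544 ≈ 1.2817.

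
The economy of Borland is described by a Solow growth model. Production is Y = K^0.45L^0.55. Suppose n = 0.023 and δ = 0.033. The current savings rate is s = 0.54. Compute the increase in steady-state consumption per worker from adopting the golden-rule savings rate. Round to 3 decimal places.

Break-even investment rate: n + δ = 0.023 + 0.033 = 0.056.
Current steady state (s = 0.54): k* = (0.54/0.056)^(1/0.55) ≈ 61.5836, y* = 61.5836^0.45 ≈ 6.3864, c* = (1−0.54)·6.3864 ≈ 2.9378.
Setting f'(k) = n+δ gives 0.45·k^(0.45−1) = 0.056, hence k_gold = (0.45/0.056)^(1/0.55) ≈ 44.2078.
y_gold = 44.2078^0.45 ≈ 5.5014, c_gold = y_gold − 0.056·k_gold ≈ 3.0258.
Gain: Δc = 3.0258 − 2.9378 ≈ 0.0880.

Δc ≈ 0.088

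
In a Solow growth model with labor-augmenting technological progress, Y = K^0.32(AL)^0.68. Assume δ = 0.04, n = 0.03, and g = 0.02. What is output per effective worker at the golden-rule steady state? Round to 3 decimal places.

Capital per effective worker breaks even when investment replaces (n + g + δ)·k; here n + g + δ = 0.09.
Setting f'(k) = n+g+δ gives 0.32·k^(0.32−1) = 0.09, hence k_gold = (0.32/0.09)^(1/0.68) ≈ 6.4589.
Output: y_gold = k_gold^0.32 = 6.4589^0.32 ≈ 1.8166.

y_gold ≈ 1.817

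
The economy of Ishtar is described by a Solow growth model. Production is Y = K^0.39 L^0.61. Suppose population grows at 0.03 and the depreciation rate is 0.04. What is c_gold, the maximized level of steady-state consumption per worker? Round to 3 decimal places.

c_gold ≈ 1.829

Capital per worker breaks even when investment replaces (n + δ)·k; here n + δ = 0.07.
At the golden rule the marginal product of capital equals n+δ: 0.39·k^(0.39−1) = 0.07. Solving, k_gold = (0.39/0.07)^(1/0.61) ≈ 16.7069.
y_gold = 16.7069^0.39 ≈ 2.9987.
c_gold = y_gold − (n+δ)·k_gold = 2.9987 − 0.07·16.7069 ≈ 1.8292.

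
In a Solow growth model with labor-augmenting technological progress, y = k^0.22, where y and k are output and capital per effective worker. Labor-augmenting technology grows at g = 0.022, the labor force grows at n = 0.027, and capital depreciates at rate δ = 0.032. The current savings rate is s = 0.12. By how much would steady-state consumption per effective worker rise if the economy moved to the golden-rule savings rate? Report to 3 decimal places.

n + g + δ = 0.027 + 0.022 + 0.032 = 0.081.
Current steady state (s = 0.12): k* = (0.12/0.081)^(1/0.78) ≈ 1.6552, y* = 1.6552^0.22 ≈ 1.1172, c* = (1−0.12)·1.1172 ≈ 0.9832.
Setting f'(k) = n+g+δ gives 0.22·k^(0.22−1) = 0.081, hence k_gold = (0.22/0.081)^(1/0.78) ≈ 3.6002.
y_gold = 3.6002^0.22 ≈ 1.3255, c_gold = y_gold − 0.081·k_gold ≈ 1.0339.
Gain: Δc = 1.0339 − 0.9832 ≈ 0.0508.

Δc ≈ 0.051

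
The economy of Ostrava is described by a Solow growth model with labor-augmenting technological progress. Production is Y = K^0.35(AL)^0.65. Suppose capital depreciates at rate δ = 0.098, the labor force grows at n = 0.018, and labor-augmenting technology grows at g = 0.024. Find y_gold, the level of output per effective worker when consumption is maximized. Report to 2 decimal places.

y_gold ≈ 1.64

n + g + δ = 0.018 + 0.024 + 0.098 = 0.14.
At the golden rule the marginal product of capital equals n+g+δ: 0.35·k^(0.35−1) = 0.14. Solving, k_gold = (0.35/0.14)^(1/0.65) ≈ 4.0946.
Output: y_gold = k_gold^0.35 = 4.0946^0.35 ≈ 1.6379.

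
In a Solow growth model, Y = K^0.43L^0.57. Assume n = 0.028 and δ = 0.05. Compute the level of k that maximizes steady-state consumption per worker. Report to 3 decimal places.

n + δ = 0.028 + 0.05 = 0.078.
Maximizing c = f(k) − (n+δ)·k gives f'(k) = n+δ, i.e. 0.43·k^(0.43−1) = 0.078, so k_gold = (0.43/0.078)^(1/0.57) ≈ 19.9828.

k_gold ≈ 19.983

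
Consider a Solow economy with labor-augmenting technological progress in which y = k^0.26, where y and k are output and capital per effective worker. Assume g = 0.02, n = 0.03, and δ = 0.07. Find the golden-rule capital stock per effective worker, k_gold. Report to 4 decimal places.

k_gold ≈ 2.8430

The effective depreciation rate is n + g + δ = 0.03 + 0.02 + 0.07 = 0.12.
At the golden rule the marginal product of capital equals n+g+δ: 0.26·k^(0.26−1) = 0.12. Solving, k_gold = (0.26/0.12)^(1/0.74) ≈ 2.8430.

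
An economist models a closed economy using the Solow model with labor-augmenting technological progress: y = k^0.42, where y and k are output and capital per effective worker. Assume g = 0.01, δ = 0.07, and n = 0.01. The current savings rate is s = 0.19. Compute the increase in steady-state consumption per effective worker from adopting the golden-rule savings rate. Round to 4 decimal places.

Capital per effective worker breaks even when investment replaces (n + g + δ)·k; here n + g + δ = 0.09.
Current steady state (s = 0.19): k* = (0.19/0.09)^(1/0.58) ≈ 3.6266, y* = 3.6266^0.42 ≈ 1.7179, c* = (1−0.19)·1.7179 ≈ 1.3915.
Setting f'(k) = n+g+δ gives 0.42·k^(0.42−1) = 0.09, hence k_gold = (0.42/0.09)^(1/0.58) ≈ 14.2384.
y_gold = 14.2384^0.42 ≈ 3.0511, c_gold = y_gold − 0.09·k_gold ≈ 1.7696.
Gain: Δc = 1.7696 − 1.3915 ≈ 0.3781.

Δc ≈ 0.3781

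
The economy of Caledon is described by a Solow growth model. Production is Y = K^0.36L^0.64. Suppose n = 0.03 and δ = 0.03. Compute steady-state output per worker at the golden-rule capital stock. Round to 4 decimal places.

n + δ = 0.03 + 0.03 = 0.06.
Maximizing c = f(k) − (n+δ)·k gives f'(k) = n+δ, i.e. 0.36·k^(0.36−1) = 0.06, so k_gold = (0.36/0.06)^(1/0.64) ≈ 16.4385.
Output: y_gold = k_gold^0.36 = 16.4385^0.36 ≈ 2.7397.

y_gold ≈ 2.7397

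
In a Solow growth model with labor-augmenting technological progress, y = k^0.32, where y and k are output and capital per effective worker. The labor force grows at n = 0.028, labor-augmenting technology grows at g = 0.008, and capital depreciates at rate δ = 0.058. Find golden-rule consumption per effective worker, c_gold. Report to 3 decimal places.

The effective depreciation rate is n + g + δ = 0.028 + 0.008 + 0.058 = 0.094.
Golden rule sets MPK = n+g+δ: 0.32·k^(0.32−1) = 0.094, so k_gold = (0.32/0.094)^(1/0.68) ≈ 6.0588.
y_gold = 6.0588^0.32 ≈ 1.7798.
c_gold = y_gold − (n+g+δ)·k_gold = 1.7798 − 0.094·6.0588 ≈ 1.2102.

c_gold ≈ 1.210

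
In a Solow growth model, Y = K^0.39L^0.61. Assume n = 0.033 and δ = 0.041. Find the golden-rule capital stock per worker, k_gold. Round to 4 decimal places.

Capital per worker breaks even when investment replaces (n + δ)·k; here n + δ = 0.074.
Golden rule sets MPK = n+δ: 0.39·k^(0.39−1) = 0.074, so k_gold = (0.39/0.074)^(1/0.61) ≈ 15.2522.

k_gold ≈ 15.2522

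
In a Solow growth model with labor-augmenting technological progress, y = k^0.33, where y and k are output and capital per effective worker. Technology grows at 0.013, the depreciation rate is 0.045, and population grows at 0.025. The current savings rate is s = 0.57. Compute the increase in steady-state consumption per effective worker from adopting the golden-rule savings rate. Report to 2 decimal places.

Δc ≈ 0.21

Break-even investment rate: n + g + δ = 0.025 + 0.013 + 0.045 = 0.083.
Current steady state (s = 0.57): k* = (0.57/0.083)^(1/0.67) ≈ 17.7399, y* = 17.7399^0.33 ≈ 2.5832, c* = (1−0.57)·2.5832 ≈ 1.1108.
At the golden rule the marginal product of capital equals n+g+δ: 0.33·k^(0.33−1) = 0.083. Solving, k_gold = (0.33/0.083)^(1/0.67) ≈ 7.8466.
y_gold = 7.8466^0.33 ≈ 1.9735, c_gold = y_gold − 0.083·k_gold ≈ 1.3223.
Gain: Δc = 1.3223 − 1.1108 ≈ 0.2115.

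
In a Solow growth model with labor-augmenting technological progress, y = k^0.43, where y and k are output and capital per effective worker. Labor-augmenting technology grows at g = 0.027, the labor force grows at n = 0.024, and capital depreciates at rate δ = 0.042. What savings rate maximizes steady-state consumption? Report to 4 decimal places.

Capital per effective worker breaks even when investment replaces (n + g + δ)·k; here n + g + δ = 0.093.
At the golden rule MPK = n+g+δ, and in any Cobb-Douglas steady state s = (n+g+δ)·k/y = MPK·k/y = capital's share 0.43.

s_gold = 0.4300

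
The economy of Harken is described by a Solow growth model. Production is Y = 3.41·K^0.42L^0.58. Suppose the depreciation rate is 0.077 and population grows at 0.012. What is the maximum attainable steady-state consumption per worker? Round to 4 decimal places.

Capital per worker breaks even when investment replaces (n + δ)·k; here n + δ = 0.089.
At the golden rule the marginal product of capital equals n+δ: 0.42·3.41·k^(0.42−1) = 0.089. Solving, k_gold = (0.42·3.41/0.089)^(1/0.58) ≈ 120.3285.
y_gold = 3.41·120.3285^0.42 ≈ 25.4982.
c_gold = y_gold − (n+δ)·k_gold = 25.4982 − 0.089·120.3285 ≈ 14.7889.

c_gold ≈ 14.7889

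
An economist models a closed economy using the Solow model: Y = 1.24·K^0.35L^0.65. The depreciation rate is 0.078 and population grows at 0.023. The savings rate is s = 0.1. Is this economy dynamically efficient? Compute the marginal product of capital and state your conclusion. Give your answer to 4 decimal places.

Break-even investment rate: n + δ = 0.023 + 0.078 = 0.101.
Steady-state k*: s·A·k^0.35 = 0.101·k gives k* = (0.1·1.24/0.101)^(1/0.65) ≈ 1.3711.
MPK = 0.35·1.24·1.3711^(-0.65) ≈ 0.3535.
MPK > n+δ = 0.101, so the economy is dynamically efficient (under-saving).

dynamically efficient; MPK ≈ 0.3535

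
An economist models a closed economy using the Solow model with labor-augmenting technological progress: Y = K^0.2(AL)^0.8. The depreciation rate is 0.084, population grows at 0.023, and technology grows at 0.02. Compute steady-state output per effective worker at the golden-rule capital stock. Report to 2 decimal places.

The effective depreciation rate is n + g + δ = 0.023 + 0.02 + 0.084 = 0.127.
Maximizing c = f(k) − (n+g+δ)·k gives f'(k) = n+g+δ, i.e. 0.2·k^(0.2−1) = 0.127, so k_gold = (0.2/0.127)^(1/0.8) ≈ 1.7641.
Output: y_gold = k_gold^0.2 = 1.7641^0.2 ≈ 1.1202.

y_gold ≈ 1.12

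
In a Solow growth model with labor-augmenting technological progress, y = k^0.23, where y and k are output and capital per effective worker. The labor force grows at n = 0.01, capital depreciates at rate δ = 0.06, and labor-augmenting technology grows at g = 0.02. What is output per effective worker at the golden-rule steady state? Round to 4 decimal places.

y_gold ≈ 1.3235

Capital per effective worker breaks even when investment replaces (n + g + δ)·k; here n + g + δ = 0.09.
Maximizing c = f(k) − (n+g+δ)·k gives f'(k) = n+g+δ, i.e. 0.23·k^(0.23−1) = 0.09, so k_gold = (0.23/0.09)^(1/0.77) ≈ 3.3822.
Output: y_gold = k_gold^0.23 = 3.3822^0.23 ≈ 1.3235.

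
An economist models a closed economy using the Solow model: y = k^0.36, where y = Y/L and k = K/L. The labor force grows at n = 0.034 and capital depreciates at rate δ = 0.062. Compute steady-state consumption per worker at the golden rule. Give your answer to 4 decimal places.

c_gold ≈ 1.3461

The effective depreciation rate is n + δ = 0.034 + 0.062 = 0.096.
At the golden rule the marginal product of capital equals n+δ: 0.36·k^(0.36−1) = 0.096. Solving, k_gold = (0.36/0.096)^(1/0.64) ≈ 7.8872.
y_gold = 7.8872^0.36 ≈ 2.1033.
c_gold = y_gold − (n+δ)·k_gold = 2.1033 − 0.096·7.8872 ≈ 1.3461.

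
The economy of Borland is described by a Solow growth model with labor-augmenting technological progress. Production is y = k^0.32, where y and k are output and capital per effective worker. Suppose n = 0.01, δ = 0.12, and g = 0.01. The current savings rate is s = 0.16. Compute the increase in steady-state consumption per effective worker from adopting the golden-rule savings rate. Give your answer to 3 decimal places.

The effective depreciation rate is n + g + δ = 0.01 + 0.01 + 0.12 = 0.14.
Current steady state (s = 0.16): k* = (0.16/0.14)^(1/0.68) ≈ 1.2170, y* = 1.2170^0.32 ≈ 1.0649, c* = (1−0.16)·1.0649 ≈ 0.8945.
Maximizing c = f(k) − (n+g+δ)·k gives f'(k) = n+g+δ, i.e. 0.32·k^(0.32−1) = 0.14, so k_gold = (0.32/0.14)^(1/0.68) ≈ 3.3727.
y_gold = 3.3727^0.32 ≈ 1.4755, c_gold = y_gold − 0.14·k_gold ≈ 1.0034.
Gain: Δc = 1.0034 − 0.8945 ≈ 0.1089.

Δc ≈ 0.109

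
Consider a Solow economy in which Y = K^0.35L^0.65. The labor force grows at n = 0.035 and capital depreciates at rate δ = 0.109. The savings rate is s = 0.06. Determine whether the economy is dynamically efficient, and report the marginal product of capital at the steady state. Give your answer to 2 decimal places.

Break-even investment rate: n + δ = 0.035 + 0.109 = 0.144.
Steady-state k*: s·k^0.35 = 0.144·k gives k* = (0.06/0.144)^(1/0.65) ≈ 0.2601.
MPK = 0.35·0.2601^(-0.65) ≈ 0.8400.
MPK > n+δ = 0.144, so the economy is dynamically efficient (under-saving).

dynamically efficient; MPK ≈ 0.84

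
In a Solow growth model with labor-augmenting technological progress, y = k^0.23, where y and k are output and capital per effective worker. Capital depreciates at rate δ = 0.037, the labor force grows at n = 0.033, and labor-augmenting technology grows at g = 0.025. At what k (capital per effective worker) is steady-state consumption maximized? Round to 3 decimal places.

k_gold ≈ 3.153

n + g + δ = 0.033 + 0.025 + 0.037 = 0.095.
Maximizing c = f(k) − (n+g+δ)·k gives f'(k) = n+g+δ, i.e. 0.23·k^(0.23−1) = 0.095, so k_gold = (0.23/0.095)^(1/0.77) ≈ 3.1529.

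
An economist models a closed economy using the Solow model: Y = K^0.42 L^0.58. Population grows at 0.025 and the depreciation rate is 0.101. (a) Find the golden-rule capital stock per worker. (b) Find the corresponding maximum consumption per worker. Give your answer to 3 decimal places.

The effective depreciation rate is n + δ = 0.025 + 0.101 = 0.126.
At the golden rule the marginal product of capital equals n+δ: 0.42·k^(0.42−1) = 0.126. Solving, k_gold = (0.42/0.126)^(1/0.58) ≈ 7.9710.
y_gold = 7.9710^0.42 ≈ 2.3913; c_gold = y_gold − 0.126·k_gold ≈ 1.3870.

(a) k_gold ≈ 7.971; (b) c_gold ≈ 1.387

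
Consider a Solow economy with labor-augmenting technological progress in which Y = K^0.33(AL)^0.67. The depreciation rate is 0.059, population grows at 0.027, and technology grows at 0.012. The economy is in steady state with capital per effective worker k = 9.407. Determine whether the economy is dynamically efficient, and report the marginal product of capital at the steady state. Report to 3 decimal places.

dynamically inefficient; MPK ≈ 0.074

Capital per effective worker breaks even when investment replaces (n + g + δ)·k; here n + g + δ = 0.098.
MPK = 0.33·k^(0.33−1) = 0.33·9.407^(-0.67) ≈ 0.0735.
MPK < 0.098, so the economy is dynamically inefficient (over-saving).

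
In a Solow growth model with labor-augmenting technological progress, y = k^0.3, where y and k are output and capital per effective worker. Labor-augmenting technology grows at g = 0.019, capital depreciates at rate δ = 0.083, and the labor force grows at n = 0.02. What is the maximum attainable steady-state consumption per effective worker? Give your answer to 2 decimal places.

c_gold ≈ 1.03

n + g + δ = 0.02 + 0.019 + 0.083 = 0.122.
Maximizing c = f(k) − (n+g+δ)·k gives f'(k) = n+g+δ, i.e. 0.3·k^(0.3−1) = 0.122, so k_gold = (0.3/0.122)^(1/0.7) ≈ 3.6160.
y_gold = 3.6160^0.3 ≈ 1.4705.
c_gold = y_gold − (n+g+δ)·k_gold = 1.4705 − 0.122·3.6160 ≈ 1.0294.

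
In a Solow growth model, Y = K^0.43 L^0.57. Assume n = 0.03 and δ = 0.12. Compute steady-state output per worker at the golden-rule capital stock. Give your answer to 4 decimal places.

Capital per worker breaks even when investment replaces (n + δ)·k; here n + δ = 0.15.
Golden rule sets MPK = n+δ: 0.43·k^(0.43−1) = 0.15, so k_gold = (0.43/0.15)^(1/0.57) ≈ 6.3448.
Output: y_gold = k_gold^0.43 = 6.3448^0.43 ≈ 2.2133.

y_gold ≈ 2.2133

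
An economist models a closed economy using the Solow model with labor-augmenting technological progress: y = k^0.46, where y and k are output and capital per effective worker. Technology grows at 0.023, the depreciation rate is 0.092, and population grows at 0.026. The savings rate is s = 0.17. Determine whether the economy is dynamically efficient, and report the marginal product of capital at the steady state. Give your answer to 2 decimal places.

dynamically efficient; MPK ≈ 0.38

Capital per effective worker breaks even when investment replaces (n + g + δ)·k; here n + g + δ = 0.141.
Steady-state k*: s·k^0.46 = 0.141·k gives k* = (0.17/0.141)^(1/0.54) ≈ 1.4139.
MPK = 0.46·1.4139^(-0.54) ≈ 0.3815.
MPK > n+g+δ = 0.141, so the economy is dynamically efficient (under-saving).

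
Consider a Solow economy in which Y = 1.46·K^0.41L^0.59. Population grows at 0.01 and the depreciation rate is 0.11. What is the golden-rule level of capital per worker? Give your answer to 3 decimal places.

n + δ = 0.01 + 0.11 = 0.12.
Setting f'(k) = n+δ gives 0.41·1.46·k^(0.41−1) = 0.12, hence k_gold = (0.41·1.46/0.12)^(1/0.59) ≈ 15.2397.

k_gold ≈ 15.240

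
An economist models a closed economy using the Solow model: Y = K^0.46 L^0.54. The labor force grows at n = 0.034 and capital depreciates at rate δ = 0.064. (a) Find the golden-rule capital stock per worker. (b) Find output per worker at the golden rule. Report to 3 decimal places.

Break-even investment rate: n + δ = 0.034 + 0.064 = 0.098.
Golden rule sets MPK = n+δ: 0.46·k^(0.46−1) = 0.098, so k_gold = (0.46/0.098)^(1/0.54) ≈ 17.5217.
y_gold = 17.5217^0.46 ≈ 3.7329.

(a) k_gold ≈ 17.522; (b) y_gold ≈ 3.733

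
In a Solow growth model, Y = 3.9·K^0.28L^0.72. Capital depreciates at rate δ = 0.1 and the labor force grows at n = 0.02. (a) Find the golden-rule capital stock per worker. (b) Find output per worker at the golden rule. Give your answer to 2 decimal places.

(a) k_gold ≈ 21.48; (b) y_gold ≈ 9.21

Capital per worker breaks even when investment replaces (n + δ)·k; here n + δ = 0.12.
At the golden rule the marginal product of capital equals n+δ: 0.28·3.9·k^(0.28−1) = 0.12. Solving, k_gold = (0.28·3.9/0.12)^(1/0.72) ≈ 21.4784.
y_gold = 3.9·21.4784^0.28 ≈ 9.2050.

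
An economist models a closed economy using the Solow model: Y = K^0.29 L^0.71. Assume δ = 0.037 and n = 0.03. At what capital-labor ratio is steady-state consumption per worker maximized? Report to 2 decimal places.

k_gold ≈ 7.87

Capital per worker breaks even when investment replaces (n + δ)·k; here n + δ = 0.067.
At the golden rule the marginal product of capital equals n+δ: 0.29·k^(0.29−1) = 0.067. Solving, k_gold = (0.29/0.067)^(1/0.71) ≈ 7.8746.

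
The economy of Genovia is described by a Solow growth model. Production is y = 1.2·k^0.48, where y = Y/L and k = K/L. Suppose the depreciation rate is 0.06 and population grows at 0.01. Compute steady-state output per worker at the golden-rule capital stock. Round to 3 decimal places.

Break-even investment rate: n + δ = 0.01 + 0.06 = 0.07.
Setting f'(k) = n+δ gives 0.48·1.2·k^(0.48−1) = 0.07, hence k_gold = (0.48·1.2/0.07)^(1/0.52) ≈ 57.5757.
Output: y_gold = 1.2·k_gold^0.48 = 1.2·57.5757^0.48 ≈ 8.3965.

y_gold ≈ 8.396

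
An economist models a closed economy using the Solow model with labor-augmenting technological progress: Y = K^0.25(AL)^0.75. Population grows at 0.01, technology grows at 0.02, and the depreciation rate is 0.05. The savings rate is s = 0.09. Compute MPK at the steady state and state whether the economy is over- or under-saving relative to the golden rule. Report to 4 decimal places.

under-saving; MPK ≈ 0.2222

The effective depreciation rate is n + g + δ = 0.01 + 0.02 + 0.05 = 0.08.
Steady-state k*: s·k^0.25 = 0.08·k gives k* = (0.09/0.08)^(1/0.75) ≈ 1.1700.
MPK = 0.25·1.1700^(-0.75) ≈ 0.2222.
MPK > n+g+δ = 0.08, so the economy is dynamically efficient (under-saving).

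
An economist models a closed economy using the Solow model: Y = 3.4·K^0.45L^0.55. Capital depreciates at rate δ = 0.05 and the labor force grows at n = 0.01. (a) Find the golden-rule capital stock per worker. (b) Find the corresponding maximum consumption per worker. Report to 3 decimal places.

n + δ = 0.01 + 0.05 = 0.06.
Maximizing c = f(k) − (n+δ)·k gives f'(k) = n+δ, i.e. 0.45·3.4·k^(0.45−1) = 0.06, so k_gold = (0.45·3.4/0.06)^(1/0.55) ≈ 360.8658.
y_gold = 3.4·360.8658^0.45 ≈ 48.1154; c_gold = y_gold − 0.06·k_gold ≈ 26.4635.

(a) k_gold ≈ 360.866; (b) c_gold ≈ 26.463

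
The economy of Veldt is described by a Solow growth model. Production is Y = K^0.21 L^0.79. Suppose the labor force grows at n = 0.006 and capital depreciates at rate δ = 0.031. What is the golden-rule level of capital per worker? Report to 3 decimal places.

Break-even investment rate: n + δ = 0.006 + 0.031 = 0.037.
At the golden rule the marginal product of capital equals n+δ: 0.21·k^(0.21−1) = 0.037. Solving, k_gold = (0.21/0.037)^(1/0.79) ≈ 9.0044.

k_gold ≈ 9.004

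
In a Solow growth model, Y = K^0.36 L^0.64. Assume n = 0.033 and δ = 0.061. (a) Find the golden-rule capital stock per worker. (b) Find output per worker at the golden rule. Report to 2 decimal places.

(a) k_gold ≈ 8.15; (b) y_gold ≈ 2.13

n + δ = 0.033 + 0.061 = 0.094.
Maximizing c = f(k) − (n+δ)·k gives f'(k) = n+δ, i.e. 0.36·k^(0.36−1) = 0.094, so k_gold = (0.36/0.094)^(1/0.64) ≈ 8.1510.
y_gold = 8.1510^0.36 ≈ 2.1283.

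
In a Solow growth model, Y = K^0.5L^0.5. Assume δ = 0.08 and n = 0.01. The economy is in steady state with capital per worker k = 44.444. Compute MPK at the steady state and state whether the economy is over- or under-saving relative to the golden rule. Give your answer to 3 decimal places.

Break-even investment rate: n + δ = 0.01 + 0.08 = 0.09.
MPK = 0.5·k^(0.5−1) = 0.5·44.444^(-0.5) ≈ 0.0750.
MPK < 0.09, so the economy is dynamically inefficient (over-saving).

over-saving; MPK ≈ 0.075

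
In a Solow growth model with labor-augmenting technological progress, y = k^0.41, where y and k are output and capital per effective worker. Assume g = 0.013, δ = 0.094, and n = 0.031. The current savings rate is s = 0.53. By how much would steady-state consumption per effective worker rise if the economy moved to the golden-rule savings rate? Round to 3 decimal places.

Break-even investment rate: n + g + δ = 0.031 + 0.013 + 0.094 = 0.138.
Current steady state (s = 0.53): k* = (0.53/0.138)^(1/0.59) ≈ 9.7837, y* = 9.7837^0.41 ≈ 2.5475, c* = (1−0.53)·2.5475 ≈ 1.1973.
Golden rule sets MPK = n+g+δ: 0.41·k^(0.41−1) = 0.138, so k_gold = (0.41/0.138)^(1/0.59) ≈ 6.3319.
y_gold = 6.3319^0.41 ≈ 2.1312, c_gold = y_gold − 0.138·k_gold ≈ 1.2574.
Gain: Δc = 1.2574 − 1.1973 ≈ 0.0601.

Δc ≈ 0.060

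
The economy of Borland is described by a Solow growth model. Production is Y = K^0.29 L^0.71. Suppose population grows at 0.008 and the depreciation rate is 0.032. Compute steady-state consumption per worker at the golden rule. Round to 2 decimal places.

c_gold ≈ 1.59

Break-even investment rate: n + δ = 0.008 + 0.032 = 0.04.
Setting f'(k) = n+δ gives 0.29·k^(0.29−1) = 0.04, hence k_gold = (0.29/0.04)^(1/0.71) ≈ 16.2833.
y_gold = 16.2833^0.29 ≈ 2.2460.
c_gold = y_gold − (n+δ)·k_gold = 2.2460 − 0.04·16.2833 ≈ 1.5946.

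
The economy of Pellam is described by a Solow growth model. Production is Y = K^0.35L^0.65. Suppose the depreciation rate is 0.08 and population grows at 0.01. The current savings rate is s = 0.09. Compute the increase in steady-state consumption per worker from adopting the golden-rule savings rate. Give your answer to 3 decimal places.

Δc ≈ 0.441

Break-even investment rate: n + δ = 0.01 + 0.08 = 0.09.
Current steady state (s = 0.09): k* = (0.09/0.09)^(1/0.65) ≈ 1.0000, y* = 1.0000^0.35 ≈ 1.0000, c* = (1−0.09)·1.0000 ≈ 0.9100.
Setting f'(k) = n+δ gives 0.35·k^(0.35−1) = 0.09, hence k_gold = (0.35/0.09)^(1/0.65) ≈ 8.0802.
y_gold = 8.0802^0.35 ≈ 2.0778, c_gold = y_gold − 0.09·k_gold ≈ 1.3506.
Gain: Δc = 1.3506 − 0.9100 ≈ 0.4406.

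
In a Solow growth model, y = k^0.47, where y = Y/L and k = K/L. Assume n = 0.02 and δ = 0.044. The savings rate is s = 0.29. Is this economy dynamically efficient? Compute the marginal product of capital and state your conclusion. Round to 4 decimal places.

dynamically efficient; MPK ≈ 0.1037

Break-even investment rate: n + δ = 0.02 + 0.044 = 0.064.
Steady-state k*: s·k^0.47 = 0.064·k gives k* = (0.29/0.064)^(1/0.53) ≈ 17.3040.
MPK = 0.47·17.3040^(-0.53) ≈ 0.1037.
MPK > n+δ = 0.064, so the economy is dynamically efficient (under-saving).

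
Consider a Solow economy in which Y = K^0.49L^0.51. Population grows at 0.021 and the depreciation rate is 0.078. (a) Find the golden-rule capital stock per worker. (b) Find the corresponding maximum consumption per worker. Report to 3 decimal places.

(a) k_gold ≈ 23.008; (b) c_gold ≈ 2.371

Capital per worker breaks even when investment replaces (n + δ)·k; here n + δ = 0.099.
Golden rule sets MPK = n+δ: 0.49·k^(0.49−1) = 0.099, so k_gold = (0.49/0.099)^(1/0.51) ≈ 23.0083.
y_gold = 23.0083^0.49 ≈ 4.6486; c_gold = y_gold − 0.099·k_gold ≈ 2.3708.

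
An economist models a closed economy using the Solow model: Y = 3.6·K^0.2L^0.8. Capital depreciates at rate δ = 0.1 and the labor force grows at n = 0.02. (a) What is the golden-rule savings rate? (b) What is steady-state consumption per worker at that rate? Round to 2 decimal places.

Break-even investment rate: n + δ = 0.02 + 0.1 = 0.12.
For Cobb-Douglas, s_gold equals capital's share: s_gold = 0.2.
Setting f'(k) = n+δ gives 0.2·3.6·k^(0.2−1) = 0.12, hence k_gold = (0.2·3.6/0.12)^(1/0.8) ≈ 9.3905.
y_gold = 3.6·9.3905^0.2 ≈ 5.6343; c_gold = (1−0.2)·y_gold ≈ 4.5074.

(a) s_gold = 0.20; (b) c_gold ≈ 4.51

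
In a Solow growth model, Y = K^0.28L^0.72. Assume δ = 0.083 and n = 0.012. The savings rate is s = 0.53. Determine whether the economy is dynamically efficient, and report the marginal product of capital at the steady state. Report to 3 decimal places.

dynamically inefficient; MPK ≈ 0.050

Break-even investment rate: n + δ = 0.012 + 0.083 = 0.095.
Steady-state k*: s·k^0.28 = 0.095·k gives k* = (0.53/0.095)^(1/0.72) ≈ 10.8862.
MPK = 0.28·10.8862^(-0.72) ≈ 0.0502.
MPK < n+δ = 0.095, so the economy is dynamically inefficient (over-saving).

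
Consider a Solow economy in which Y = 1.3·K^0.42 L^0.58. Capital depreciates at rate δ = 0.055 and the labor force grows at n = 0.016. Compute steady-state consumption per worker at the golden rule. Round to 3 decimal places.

c_gold ≈ 3.303

Capital per worker breaks even when investment replaces (n + δ)·k; here n + δ = 0.071.
Setting f'(k) = n+δ gives 0.42·1.3·k^(0.42−1) = 0.071, hence k_gold = (0.42·1.3/0.071)^(1/0.58) ≈ 33.6878.
y_gold = 1.3·33.6878^0.42 ≈ 5.6948.
c_gold = y_gold − (n+δ)·k_gold = 5.6948 − 0.071·33.6878 ≈ 3.3030.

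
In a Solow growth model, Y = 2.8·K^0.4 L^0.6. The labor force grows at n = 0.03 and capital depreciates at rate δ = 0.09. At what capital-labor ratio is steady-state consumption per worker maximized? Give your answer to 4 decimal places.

k_gold ≈ 41.3740

n + δ = 0.03 + 0.09 = 0.12.
At the golden rule the marginal product of capital equals n+δ: 0.4·2.8·k^(0.4−1) = 0.12. Solving, k_gold = (0.4·2.8/0.12)^(1/0.6) ≈ 41.3740.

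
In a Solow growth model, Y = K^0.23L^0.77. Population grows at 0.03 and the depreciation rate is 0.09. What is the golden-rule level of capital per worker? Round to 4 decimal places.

The effective depreciation rate is n + δ = 0.03 + 0.09 = 0.12.
Golden rule sets MPK = n+δ: 0.23·k^(0.23−1) = 0.12, so k_gold = (0.23/0.12)^(1/0.77) ≈ 2.3278.

k_gold ≈ 2.3278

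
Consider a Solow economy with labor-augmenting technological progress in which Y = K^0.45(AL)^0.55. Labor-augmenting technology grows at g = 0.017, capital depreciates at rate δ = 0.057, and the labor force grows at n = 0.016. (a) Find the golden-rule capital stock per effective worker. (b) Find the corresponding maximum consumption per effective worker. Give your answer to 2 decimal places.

(a) k_gold ≈ 18.66; (b) c_gold ≈ 2.05

Capital per effective worker breaks even when investment replaces (n + g + δ)·k; here n + g + δ = 0.09.
Maximizing c = f(k) − (n+g+δ)·k gives f'(k) = n+g+δ, i.e. 0.45·k^(0.45−1) = 0.09, so k_gold = (0.45/0.09)^(1/0.55) ≈ 18.6575.
y_gold = 18.6575^0.45 ≈ 3.7315; c_gold = y_gold − 0.09·k_gold ≈ 2.0523.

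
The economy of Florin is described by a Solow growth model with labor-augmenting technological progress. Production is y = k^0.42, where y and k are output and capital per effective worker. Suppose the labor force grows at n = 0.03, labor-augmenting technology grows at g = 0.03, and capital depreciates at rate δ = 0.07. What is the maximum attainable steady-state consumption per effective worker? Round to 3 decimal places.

c_gold ≈ 1.356

Capital per effective worker breaks even when investment replaces (n + g + δ)·k; here n + g + δ = 0.13.
Golden rule sets MPK = n+g+δ: 0.42·k^(0.42−1) = 0.13, so k_gold = (0.42/0.13)^(1/0.58) ≈ 7.5529.
y_gold = 7.5529^0.42 ≈ 2.3378.
c_gold = y_gold − (n+g+δ)·k_gold = 2.3378 − 0.13·7.5529 ≈ 1.3559.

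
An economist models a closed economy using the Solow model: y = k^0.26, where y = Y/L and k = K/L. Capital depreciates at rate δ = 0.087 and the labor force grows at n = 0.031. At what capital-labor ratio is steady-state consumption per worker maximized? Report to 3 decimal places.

Break-even investment rate: n + δ = 0.031 + 0.087 = 0.118.
Setting f'(k) = n+δ gives 0.26·k^(0.26−1) = 0.118, hence k_gold = (0.26/0.118)^(1/0.74) ≈ 2.9083.

k_gold ≈ 2.908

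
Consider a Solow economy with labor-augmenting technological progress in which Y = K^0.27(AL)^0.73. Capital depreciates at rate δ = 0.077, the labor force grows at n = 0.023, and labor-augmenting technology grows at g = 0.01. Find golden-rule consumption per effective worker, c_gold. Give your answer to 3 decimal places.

c_gold ≈ 1.018

n + g + δ = 0.023 + 0.01 + 0.077 = 0.11.
Golden rule sets MPK = n+g+δ: 0.27·k^(0.27−1) = 0.11, so k_gold = (0.27/0.11)^(1/0.73) ≈ 3.4214.
y_gold = 3.4214^0.27 ≈ 1.3939.
c_gold = y_gold − (n+g+δ)·k_gold = 1.3939 − 0.11·3.4214 ≈ 1.0176.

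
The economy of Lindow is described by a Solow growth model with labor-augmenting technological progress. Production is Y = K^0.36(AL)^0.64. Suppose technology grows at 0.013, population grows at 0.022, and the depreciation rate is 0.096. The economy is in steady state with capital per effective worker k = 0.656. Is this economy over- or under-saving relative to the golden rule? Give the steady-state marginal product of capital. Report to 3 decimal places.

under-saving; MPK ≈ 0.472

Break-even investment rate: n + g + δ = 0.022 + 0.013 + 0.096 = 0.131.
MPK = 0.36·k^(0.36−1) = 0.36·0.656^(-0.64) ≈ 0.4715.
MPK > 0.131, so the economy is dynamically efficient (under-saving).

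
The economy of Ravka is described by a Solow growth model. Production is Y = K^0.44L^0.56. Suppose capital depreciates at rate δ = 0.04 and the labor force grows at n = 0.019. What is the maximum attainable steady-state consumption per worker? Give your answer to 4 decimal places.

c_gold ≈ 2.7152

n + δ = 0.019 + 0.04 = 0.059.
At the golden rule the marginal product of capital equals n+δ: 0.44·k^(0.44−1) = 0.059. Solving, k_gold = (0.44/0.059)^(1/0.56) ≈ 36.1589.
y_gold = 36.1589^0.44 ≈ 4.8486.
c_gold = y_gold − (n+δ)·k_gold = 4.8486 − 0.059·36.1589 ≈ 2.7152.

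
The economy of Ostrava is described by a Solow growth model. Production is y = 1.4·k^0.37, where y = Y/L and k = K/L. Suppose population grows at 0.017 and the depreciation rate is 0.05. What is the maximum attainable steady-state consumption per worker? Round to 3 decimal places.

n + δ = 0.017 + 0.05 = 0.067.
At the golden rule the marginal product of capital equals n+δ: 0.37·1.4·k^(0.37−1) = 0.067. Solving, k_gold = (0.37·1.4/0.067)^(1/0.63) ≈ 25.6997.
y_gold = 1.4·25.6997^0.37 ≈ 4.6537.
c_gold = y_gold − (n+δ)·k_gold = 4.6537 − 0.067·25.6997 ≈ 2.9319.

c_gold ≈ 2.932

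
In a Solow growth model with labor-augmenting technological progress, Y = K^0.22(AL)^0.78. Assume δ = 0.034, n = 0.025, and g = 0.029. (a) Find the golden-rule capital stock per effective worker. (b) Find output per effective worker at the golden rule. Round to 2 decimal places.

(a) k_gold ≈ 3.24; (b) y_gold ≈ 1.29

Break-even investment rate: n + g + δ = 0.025 + 0.029 + 0.034 = 0.088.
Maximizing c = f(k) − (n+g+δ)·k gives f'(k) = n+g+δ, i.e. 0.22·k^(0.22−1) = 0.088, so k_gold = (0.22/0.088)^(1/0.78) ≈ 3.2373.
y_gold = 3.2373^0.22 ≈ 1.2949.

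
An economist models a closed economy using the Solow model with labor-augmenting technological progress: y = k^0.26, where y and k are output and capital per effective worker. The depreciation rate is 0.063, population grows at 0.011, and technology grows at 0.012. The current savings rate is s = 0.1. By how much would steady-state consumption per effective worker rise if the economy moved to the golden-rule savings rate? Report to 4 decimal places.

Δc ≈ 0.1426

Capital per effective worker breaks even when investment replaces (n + g + δ)·k; here n + g + δ = 0.086.
Current steady state (s = 0.1): k* = (0.1/0.086)^(1/0.74) ≈ 1.2261, y* = 1.2261^0.26 ≈ 1.0544, c* = (1−0.1)·1.0544 ≈ 0.9490.
Golden rule sets MPK = n+g+δ: 0.26·k^(0.26−1) = 0.086, so k_gold = (0.26/0.086)^(1/0.74) ≈ 4.4595.
y_gold = 4.4595^0.26 ≈ 1.4751, c_gold = y_gold − 0.086·k_gold ≈ 1.0916.
Gain: Δc = 1.0916 − 0.9490 ≈ 0.1426.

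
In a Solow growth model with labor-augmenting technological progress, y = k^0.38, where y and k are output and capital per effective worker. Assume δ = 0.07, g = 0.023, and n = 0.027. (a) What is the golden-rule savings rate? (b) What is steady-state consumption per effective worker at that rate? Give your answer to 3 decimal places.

(a) s_gold = 0.380; (b) c_gold ≈ 1.257

Capital per effective worker breaks even when investment replaces (n + g + δ)·k; here n + g + δ = 0.12.
For Cobb-Douglas, s_gold equals capital's share: s_gold = 0.38.
Setting f'(k) = n+g+δ gives 0.38·k^(0.38−1) = 0.12, hence k_gold = (0.38/0.12)^(1/0.62) ≈ 6.4183.
y_gold = 6.4183^0.38 ≈ 2.0268; c_gold = (1−0.38)·y_gold ≈ 1.2566.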